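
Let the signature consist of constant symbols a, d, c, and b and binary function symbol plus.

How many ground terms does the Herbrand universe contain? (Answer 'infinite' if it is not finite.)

infinite

The signature has at least one function symbol (plus, arity 2) and at least one constant (a).
Iterating plus gives infinitely many distinct ground terms: a, plus(a, a), plus(plus(a, a), plus(a, a)), ...
So the Herbrand universe is infinite.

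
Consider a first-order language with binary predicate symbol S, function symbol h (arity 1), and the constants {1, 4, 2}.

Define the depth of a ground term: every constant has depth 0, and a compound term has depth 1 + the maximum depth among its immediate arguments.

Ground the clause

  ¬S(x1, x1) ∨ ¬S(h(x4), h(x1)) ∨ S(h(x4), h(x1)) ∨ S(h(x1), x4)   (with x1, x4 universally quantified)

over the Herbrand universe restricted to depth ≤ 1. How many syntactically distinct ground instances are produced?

36

Ground terms of depth ≤ 1:
  Let N_k count ground terms of depth at most k. Each non-constant term of depth ≤ k is some function symbol applied to depth-≤(k−1) arguments, giving N_k = 3 + N_{k-1}.
  N_0 = 3
  N_1 = 3 + 3 = 6
So there are 6 ground terms available for substitution.
Each of x1, x4 ranges independently over the available ground terms, and distinct assignments produce distinct instances.
Number of ground instances = 6^2 = 36.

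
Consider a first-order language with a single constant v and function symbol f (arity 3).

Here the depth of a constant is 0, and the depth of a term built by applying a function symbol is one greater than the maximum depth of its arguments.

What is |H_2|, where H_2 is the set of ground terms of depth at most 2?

9

Let N_k = |{terms of depth ≤ k}|. Then N_0 = 1 and N_k = 1 + N_{k-1}^3 for k ≥ 1 (one summand per function symbol, arity giving the exponent).
N_0 = 1
N_1 = 1 + 1^3 = 2
N_2 = 1 + 2^3 = 9
Explicitly: v, f(v, v, v), f(v, v, f(v, v, v)), f(v, f(v, v, v), v), f(v, f(v, v, v), f(v, v, v)), f(f(v, v, v), v, v), f(f(v, v, v), v, f(v, v, v)), f(f(v, v, v), f(v, v, v), v), f(f(v, v, v), f(v, v, v), f(v, v, v)).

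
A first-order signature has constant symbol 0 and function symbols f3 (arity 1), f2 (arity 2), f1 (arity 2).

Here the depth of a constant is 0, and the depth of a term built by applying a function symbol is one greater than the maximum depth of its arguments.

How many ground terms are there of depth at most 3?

2776

Count level by level. With function symbols f3/1, f2/2, f1/2, the terms of depth ≤ k are the 1 constant together with each function applied to depth-≤(k−1) tuples, so N_k = 1 + N_{k-1} + N_{k-1}^2 + N_{k-1}^2.
N_0 = 1
N_1 = 1 + 1 + 1^2 + 1^2 = 4
N_2 = 1 + 4 + 4^2 + 4^2 = 37
N_3 = 1 + 37 + 37^2 + 37^2 = 2776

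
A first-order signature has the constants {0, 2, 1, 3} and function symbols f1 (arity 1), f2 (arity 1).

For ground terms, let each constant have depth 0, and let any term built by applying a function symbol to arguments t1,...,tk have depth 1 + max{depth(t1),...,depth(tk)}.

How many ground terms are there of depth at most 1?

12

Let N_k count ground terms of depth at most k. Each non-constant term of depth ≤ k is some function symbol applied to depth-≤(k−1) arguments, giving N_k = 4 + N_{k-1} + N_{k-1}.
N_0 = 4
N_1 = 4 + 4 + 4 = 12
Explicitly: 0, 2, 1, 3, f1(0), f1(2), f1(1), f1(3), f2(0), f2(2), f2(1), f2(3).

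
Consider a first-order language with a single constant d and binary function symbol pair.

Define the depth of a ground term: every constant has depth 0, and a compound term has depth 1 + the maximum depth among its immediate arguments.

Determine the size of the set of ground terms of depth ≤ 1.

Write N_k for the number of ground terms of depth ≤ k. A term of depth ≤ k is either a constant or a function symbol applied to arguments of depth ≤ k−1, so N_k = 1 + N_{k-1}^2.
N_0 = 1
N_1 = 1 + 1^2 = 2
Explicitly: d, pair(d, d).

2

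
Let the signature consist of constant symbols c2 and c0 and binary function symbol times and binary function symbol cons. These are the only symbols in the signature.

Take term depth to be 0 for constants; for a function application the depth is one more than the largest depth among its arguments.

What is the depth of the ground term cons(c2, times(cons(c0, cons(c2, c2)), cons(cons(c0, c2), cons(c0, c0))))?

depth(cons(c2, c2)) = 1 + max(0, 0) = 1
depth(cons(c0, cons(c2, c2))) = 1 + max(0, 1) = 2
depth(cons(c0, c2)) = 1 + max(0, 0) = 1
depth(cons(c0, c0)) = 1 + max(0, 0) = 1
depth(cons(cons(c0, c2), cons(c0, c0))) = 1 + max(1, 1) = 2
depth(times(cons(c0, cons(c2, c2)), cons(cons(c0, c2), cons(c0, c0)))) = 1 + max(2, 2) = 3
depth(cons(c2, times(cons(c0, cons(c2, c2)), cons(cons(c0, c2), cons(c0, c0))))) = 1 + max(0, 3) = 4

4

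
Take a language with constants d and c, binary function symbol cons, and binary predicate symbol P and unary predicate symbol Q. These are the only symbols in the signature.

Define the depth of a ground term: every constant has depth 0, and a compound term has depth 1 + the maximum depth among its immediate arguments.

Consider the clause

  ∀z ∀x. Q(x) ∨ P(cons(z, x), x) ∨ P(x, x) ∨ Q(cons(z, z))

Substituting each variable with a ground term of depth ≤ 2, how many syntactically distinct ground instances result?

Ground terms of depth ≤ 2:
  Count level by level. With function symbols cons/2, the terms of depth ≤ k are the 2 constants together with each function applied to depth-≤(k−1) tuples, so N_k = 2 + N_{k-1}^2.
  N_0 = 2
  N_1 = 2 + 2^2 = 6
  N_2 = 2 + 6^2 = 38
So there are 38 ground terms available for substitution.
There are 2 variables to instantiate (z, x), each occurring in at least one literal, so different choices give different ground instances.
Number of ground instances = 38^2 = 1444.

1444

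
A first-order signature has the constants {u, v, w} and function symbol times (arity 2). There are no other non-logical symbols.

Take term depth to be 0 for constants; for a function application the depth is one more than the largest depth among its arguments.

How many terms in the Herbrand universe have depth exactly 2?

135

Write N_k for the number of ground terms of depth ≤ k. A term of depth ≤ k is either a constant or a function symbol applied to arguments of depth ≤ k−1, so N_k = 3 + N_{k-1}^2.
N_0 = 3
N_1 = 3 + 3^2 = 12
N_2 = 3 + 12^2 = 147
Terms of depth exactly 2: N_2 − N_1 = 147 − 12 = 135.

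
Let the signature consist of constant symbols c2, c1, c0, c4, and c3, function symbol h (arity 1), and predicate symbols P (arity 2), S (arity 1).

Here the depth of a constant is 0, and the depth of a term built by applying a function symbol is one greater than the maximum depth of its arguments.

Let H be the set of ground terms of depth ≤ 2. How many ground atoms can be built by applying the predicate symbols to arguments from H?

First count ground terms of depth ≤ 2.
Count level by level. With function symbols h/1, the terms of depth ≤ k are the 5 constants together with each function applied to depth-≤(k−1) tuples, so N_k = 5 + N_{k-1}.
N_0 = 5
N_1 = 5 + 5 = 10
N_2 = 5 + 10 = 15
So |H| = 15.
A ground atom is a predicate applied to a tuple of terms from H, so the count is the sum over predicates of |H|^arity:
  P: 15^2 = 225;  S: 15
Total ground atoms: 225 + 15 = 240.

240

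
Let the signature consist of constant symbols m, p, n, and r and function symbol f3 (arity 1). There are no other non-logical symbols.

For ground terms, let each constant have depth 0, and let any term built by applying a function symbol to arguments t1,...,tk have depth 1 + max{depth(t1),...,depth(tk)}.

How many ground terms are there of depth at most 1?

If N_k denotes the number of depth-≤k ground terms, the 4 constants give N_0 = 4, and each function symbol of arity r contributes N_{k-1}^r new terms at level k: N_k = 4 + N_{k-1}.
N_0 = 4
N_1 = 4 + 4 = 8
Explicitly: m, p, n, r, f3(m), f3(p), f3(n), f3(r).

8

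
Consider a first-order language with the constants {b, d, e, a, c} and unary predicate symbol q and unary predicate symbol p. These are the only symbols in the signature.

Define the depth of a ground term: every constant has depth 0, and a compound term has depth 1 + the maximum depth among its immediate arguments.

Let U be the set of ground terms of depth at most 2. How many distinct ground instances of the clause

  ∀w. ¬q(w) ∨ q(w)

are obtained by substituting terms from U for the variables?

Ground terms of depth ≤ 2:
  With no function symbols every ground term is a constant, so there are exactly 5 ground terms at every depth bound.
  N_0 = 5
  N_1 = 5
  N_2 = 5
  Explicitly: b, d, e, a, c.
So there are 5 ground terms available for substitution.
There is 1 variable to instantiate (w),  occurring in at least one literal, so different choices give different ground instances.
Number of ground instances = 5.

5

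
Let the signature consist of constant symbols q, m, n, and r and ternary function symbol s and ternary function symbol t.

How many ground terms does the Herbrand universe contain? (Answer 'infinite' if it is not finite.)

The signature has at least one function symbol (s, arity 3) and at least one constant (q).
Iterating s gives infinitely many distinct ground terms: q, s(q, q, q), s(s(q, q, q), s(q, q, q), s(q, q, q)), ...
So the Herbrand universe is infinite.

infinite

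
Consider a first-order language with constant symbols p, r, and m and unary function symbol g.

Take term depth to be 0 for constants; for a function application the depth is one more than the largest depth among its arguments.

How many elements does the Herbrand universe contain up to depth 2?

Let N_k count ground terms of depth at most k. Each non-constant term of depth ≤ k is some function symbol applied to depth-≤(k−1) arguments, giving N_k = 3 + N_{k-1}.
N_0 = 3
N_1 = 3 + 3 = 6
N_2 = 3 + 6 = 9
Explicitly: p, r, m, g(p), g(r), g(m), g(g(p)), g(g(r)), g(g(m)).

9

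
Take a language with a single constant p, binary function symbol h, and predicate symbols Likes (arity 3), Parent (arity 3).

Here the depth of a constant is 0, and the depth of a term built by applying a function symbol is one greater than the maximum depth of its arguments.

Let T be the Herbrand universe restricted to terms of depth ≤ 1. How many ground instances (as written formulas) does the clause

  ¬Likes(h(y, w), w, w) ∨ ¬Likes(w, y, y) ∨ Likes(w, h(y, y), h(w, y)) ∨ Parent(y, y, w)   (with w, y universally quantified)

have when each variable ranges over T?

Ground terms of depth ≤ 1:
  Count level by level. With function symbols h/2, the terms of depth ≤ k are the 1 constant together with each function applied to depth-≤(k−1) tuples, so N_k = 1 + N_{k-1}^2.
  N_0 = 1
  N_1 = 1 + 1^2 = 2
So there are 2 ground terms available for substitution.
The clause has 2 distinct variables (w, y), each appearing in the body. In the free term algebra distinct substitutions yield syntactically distinct ground instances.
Number of ground instances = 2^2 = 4.

4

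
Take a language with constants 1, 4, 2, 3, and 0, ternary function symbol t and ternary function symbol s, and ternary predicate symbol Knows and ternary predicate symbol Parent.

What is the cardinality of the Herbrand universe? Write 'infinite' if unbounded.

The signature has at least one function symbol (t, arity 3) and at least one constant (1).
Iterating t gives infinitely many distinct ground terms: 1, t(1, 1, 1), t(t(1, 1, 1), t(1, 1, 1), t(1, 1, 1)), ...
So the Herbrand universe is infinite.

infinite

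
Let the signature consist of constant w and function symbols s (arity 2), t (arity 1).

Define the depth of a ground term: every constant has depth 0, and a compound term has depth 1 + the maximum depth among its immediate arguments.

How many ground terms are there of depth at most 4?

Count level by level. With function symbols s/2, t/1, the terms of depth ≤ k are the 1 constant together with each function applied to depth-≤(k−1) tuples, so N_k = 1 + N_{k-1}^2 + N_{k-1}.
N_0 = 1
N_1 = 1 + 1^2 + 1 = 3
N_2 = 1 + 3^2 + 3 = 13
N_3 = 1 + 13^2 + 13 = 183
N_4 = 1 + 183^2 + 183 = 33673

33673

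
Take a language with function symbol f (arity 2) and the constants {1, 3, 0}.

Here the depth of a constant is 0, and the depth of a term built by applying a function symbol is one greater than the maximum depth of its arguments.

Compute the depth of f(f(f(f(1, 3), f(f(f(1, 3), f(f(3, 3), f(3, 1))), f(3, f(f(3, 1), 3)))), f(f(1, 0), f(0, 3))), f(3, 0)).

7

depth(f(1, 3)) = 1 + max(0, 0) = 1
depth(f(3, 3)) = 1 + max(0, 0) = 1
depth(f(3, 1)) = 1 + max(0, 0) = 1
depth(f(f(3, 3), f(3, 1))) = 1 + max(1, 1) = 2
depth(f(f(1, 3), f(f(3, 3), f(3, 1)))) = 1 + max(1, 2) = 3
depth(f(f(3, 1), 3)) = 1 + max(1, 0) = 2
depth(f(3, f(f(3, 1), 3))) = 1 + max(0, 2) = 3
depth(f(f(f(1, 3), f(f(3, 3), f(3, 1))), f(3, f(f(3, 1), 3)))) = 1 + max(3, 3) = 4
depth(f(f(1, 3), f(f(f(1, 3), f(f(3, 3), f(3, 1))), f(3, f(f(3, 1), 3))))) = 1 + max(1, 4) = 5
depth(f(1, 0)) = 1 + max(0, 0) = 1
depth(f(0, 3)) = 1 + max(0, 0) = 1
depth(f(f(1, 0), f(0, 3))) = 1 + max(1, 1) = 2
depth(f(f(f(1, 3), f(f(f(1, 3), f(f(3, 3), f(3, 1))), f(3, f(f(3, 1), 3)))), f(f(1, 0), f(0, 3)))) = 1 + max(5, 2) = 6
depth(f(3, 0)) = 1 + max(0, 0) = 1
depth(f(f(f(f(1, 3), f(f(f(1, 3), f(f(3, 3), f(3, 1))), f(3, f(f(3, 1), 3)))), f(f(1, 0), f(0, 3))), f(3, 0))) = 1 + max(6, 1) = 7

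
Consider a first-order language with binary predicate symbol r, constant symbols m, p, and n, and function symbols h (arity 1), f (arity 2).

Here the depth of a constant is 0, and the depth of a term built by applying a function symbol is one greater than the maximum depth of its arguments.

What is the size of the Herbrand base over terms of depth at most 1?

225

First count ground terms of depth ≤ 1.
Let N_k = |{terms of depth ≤ k}|. Then N_0 = 3 and N_k = 3 + N_{k-1} + N_{k-1}^2 for k ≥ 1 (one summand per function symbol, arity giving the exponent).
N_0 = 3
N_1 = 3 + 3 + 3^2 = 15
So |H| = 15.
Ground atoms are formed by filling each argument slot of a predicate with a term from H, so an r-ary predicate gives |H|^r atoms:
  r: 15^2 = 225
Total ground atoms: 225.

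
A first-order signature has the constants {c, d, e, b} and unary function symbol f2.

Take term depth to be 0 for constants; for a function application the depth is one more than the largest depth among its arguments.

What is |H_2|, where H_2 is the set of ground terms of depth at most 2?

12

Write N_k for the number of ground terms of depth ≤ k. A term of depth ≤ k is either a constant or a function symbol applied to arguments of depth ≤ k−1, so N_k = 4 + N_{k-1}.
N_0 = 4
N_1 = 4 + 4 = 8
N_2 = 4 + 8 = 12
Explicitly: c, d, e, b, f2(c), f2(d), f2(e), f2(b), f2(f2(c)), f2(f2(d)), f2(f2(e)), f2(f2(b)).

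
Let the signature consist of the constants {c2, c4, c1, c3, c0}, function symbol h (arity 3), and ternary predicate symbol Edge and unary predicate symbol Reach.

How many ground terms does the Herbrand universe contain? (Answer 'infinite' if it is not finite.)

infinite

The signature has at least one function symbol (h, arity 3) and at least one constant (c2).
Iterating h gives infinitely many distinct ground terms: c2, h(c2, c2, c2), h(h(c2, c2, c2), h(c2, c2, c2), h(c2, c2, c2)), ...
So the Herbrand universe is infinite.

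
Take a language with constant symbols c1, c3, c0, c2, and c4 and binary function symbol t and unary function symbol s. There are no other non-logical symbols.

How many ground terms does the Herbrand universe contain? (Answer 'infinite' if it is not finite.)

infinite

The signature has at least one function symbol (t, arity 2) and at least one constant (c1).
Iterating t gives infinitely many distinct ground terms: c1, t(c1, c1), t(t(c1, c1), t(c1, c1)), ...
So the Herbrand universe is infinite.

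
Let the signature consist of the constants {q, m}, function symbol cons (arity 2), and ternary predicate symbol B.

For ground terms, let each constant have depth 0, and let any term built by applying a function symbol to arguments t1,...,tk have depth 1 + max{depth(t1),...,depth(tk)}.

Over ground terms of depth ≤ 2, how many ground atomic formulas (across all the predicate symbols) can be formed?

First count ground terms of depth ≤ 2.
Let N_k = |{terms of depth ≤ k}|. Then N_0 = 2 and N_k = 2 + N_{k-1}^2 for k ≥ 1 (one summand per function symbol, arity giving the exponent).
N_0 = 2
N_1 = 2 + 2^2 = 6
N_2 = 2 + 6^2 = 38
So |H| = 38.
A ground atom is a predicate applied to a tuple of terms from H, so the count is the sum over predicates of |H|^arity:
  B: 38^3 = 54872
Total ground atoms: 54872.

54872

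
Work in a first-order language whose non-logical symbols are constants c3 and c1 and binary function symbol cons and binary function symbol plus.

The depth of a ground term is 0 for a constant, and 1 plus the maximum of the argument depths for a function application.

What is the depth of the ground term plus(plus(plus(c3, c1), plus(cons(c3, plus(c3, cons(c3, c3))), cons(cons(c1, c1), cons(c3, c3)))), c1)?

depth(plus(c3, c1)) = 1 + max(0, 0) = 1
depth(cons(c3, c3)) = 1 + max(0, 0) = 1
depth(plus(c3, cons(c3, c3))) = 1 + max(0, 1) = 2
depth(cons(c3, plus(c3, cons(c3, c3)))) = 1 + max(0, 2) = 3
depth(cons(c1, c1)) = 1 + max(0, 0) = 1
depth(cons(cons(c1, c1), cons(c3, c3))) = 1 + max(1, 1) = 2
depth(plus(cons(c3, plus(c3, cons(c3, c3))), cons(cons(c1, c1), cons(c3, c3)))) = 1 + max(3, 2) = 4
depth(plus(plus(c3, c1), plus(cons(c3, plus(c3, cons(c3, c3))), cons(cons(c1, c1), cons(c3, c3))))) = 1 + max(1, 4) = 5
depth(plus(plus(plus(c3, c1), plus(cons(c3, plus(c3, cons(c3, c3))), cons(cons(c1, c1), cons(c3, c3)))), c1)) = 1 + max(5, 0) = 6

6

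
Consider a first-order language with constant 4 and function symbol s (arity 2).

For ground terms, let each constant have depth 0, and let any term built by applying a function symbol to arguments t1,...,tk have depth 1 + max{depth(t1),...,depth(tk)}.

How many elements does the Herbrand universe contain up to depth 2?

If N_k denotes the number of depth-≤k ground terms, the 1 constant gives N_0 = 1, and each function symbol of arity r contributes N_{k-1}^r new terms at level k: N_k = 1 + N_{k-1}^2.
N_0 = 1
N_1 = 1 + 1^2 = 2
N_2 = 1 + 2^2 = 5

5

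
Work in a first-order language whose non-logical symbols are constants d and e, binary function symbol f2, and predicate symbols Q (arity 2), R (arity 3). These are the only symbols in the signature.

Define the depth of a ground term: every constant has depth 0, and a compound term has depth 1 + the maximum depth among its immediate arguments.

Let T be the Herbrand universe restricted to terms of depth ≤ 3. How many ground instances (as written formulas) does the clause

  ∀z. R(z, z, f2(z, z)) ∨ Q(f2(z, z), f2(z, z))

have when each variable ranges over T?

Ground terms of depth ≤ 3:
  Let N_k count ground terms of depth at most k. Each non-constant term of depth ≤ k is some function symbol applied to depth-≤(k−1) arguments, giving N_k = 2 + N_{k-1}^2.
  N_0 = 2
  N_1 = 2 + 2^2 = 6
  N_2 = 2 + 6^2 = 38
  N_3 = 2 + 38^2 = 1446
So there are 1446 ground terms available for substitution.
There is 1 variable to instantiate (z),  occurring in at least one literal, so different choices give different ground instances.
Number of ground instances = 1446.

1446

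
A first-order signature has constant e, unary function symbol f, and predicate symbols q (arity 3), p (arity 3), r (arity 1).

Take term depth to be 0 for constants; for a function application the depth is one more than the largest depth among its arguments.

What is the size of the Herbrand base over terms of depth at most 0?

3

First count ground terms of depth ≤ 0.
Let N_k = |{terms of depth ≤ k}|. Then N_0 = 1 and N_k = 1 + N_{k-1} for k ≥ 1 (one summand per function symbol, arity giving the exponent).
N_0 = 1
Explicitly: e.
So |H| = 1.
Ground atoms are formed by filling each argument slot of a predicate with a term from H, so an r-ary predicate gives |H|^r atoms:
  q: 1^3 = 1;  p: 1^3 = 1;  r: 1
Total ground atoms: 1 + 1 + 1 = 3.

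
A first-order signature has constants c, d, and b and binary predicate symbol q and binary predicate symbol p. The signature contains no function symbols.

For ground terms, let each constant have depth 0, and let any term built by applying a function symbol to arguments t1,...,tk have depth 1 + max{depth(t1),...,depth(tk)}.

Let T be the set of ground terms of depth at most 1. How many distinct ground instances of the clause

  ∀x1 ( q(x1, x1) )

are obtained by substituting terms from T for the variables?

3

Ground terms of depth ≤ 1:
  With no function symbols every ground term is a constant, so there are exactly 3 ground terms at every depth bound.
  N_0 = 3
  N_1 = 3
  Explicitly: c, d, b.
So there are 3 ground terms available for substitution.
The body mentions the single quantified variable x1; since ground terms form a free algebra, no two substitutions collapse to the same formula.
Number of ground instances = 3.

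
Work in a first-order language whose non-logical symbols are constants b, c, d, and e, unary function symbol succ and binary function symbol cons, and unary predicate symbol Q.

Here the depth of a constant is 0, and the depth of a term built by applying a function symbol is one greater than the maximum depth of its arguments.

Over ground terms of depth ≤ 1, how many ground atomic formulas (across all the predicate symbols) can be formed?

First count ground terms of depth ≤ 1.
Let N_k count ground terms of depth at most k. Each non-constant term of depth ≤ k is some function symbol applied to depth-≤(k−1) arguments, giving N_k = 4 + N_{k-1} + N_{k-1}^2.
N_0 = 4
N_1 = 4 + 4 + 4^2 = 24
So |H| = 24.
For each predicate symbol, the number of ground atoms is |H| raised to its arity; summing:
  Q: 24
Total ground atoms: 24.

24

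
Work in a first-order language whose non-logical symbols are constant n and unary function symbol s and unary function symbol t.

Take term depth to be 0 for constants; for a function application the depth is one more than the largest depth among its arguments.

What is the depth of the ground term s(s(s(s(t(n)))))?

depth(t(n)) = 1 + depth(n) = 1 + 0 = 1
depth(s(t(n))) = 1 + depth(t(n)) = 1 + 1 = 2
depth(s(s(t(n)))) = 1 + depth(s(t(n))) = 1 + 2 = 3
depth(s(s(s(t(n))))) = 1 + depth(s(s(t(n)))) = 1 + 3 = 4
depth(s(s(s(s(t(n)))))) = 1 + depth(s(s(s(t(n))))) = 1 + 4 = 5

5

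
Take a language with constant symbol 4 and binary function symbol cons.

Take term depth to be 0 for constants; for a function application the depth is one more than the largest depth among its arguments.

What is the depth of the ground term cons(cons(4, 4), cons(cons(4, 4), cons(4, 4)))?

3

depth(cons(4, 4)) = 1 + max(0, 0) = 1
depth(cons(cons(4, 4), cons(4, 4))) = 1 + max(1, 1) = 2
depth(cons(cons(4, 4), cons(cons(4, 4), cons(4, 4)))) = 1 + max(1, 2) = 3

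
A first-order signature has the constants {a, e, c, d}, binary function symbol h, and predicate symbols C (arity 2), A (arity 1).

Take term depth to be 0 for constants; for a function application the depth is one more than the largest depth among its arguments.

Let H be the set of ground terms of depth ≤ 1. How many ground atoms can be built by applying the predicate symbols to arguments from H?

First count ground terms of depth ≤ 1.
If N_k denotes the number of depth-≤k ground terms, the 4 constants give N_0 = 4, and each function symbol of arity r contributes N_{k-1}^r new terms at level k: N_k = 4 + N_{k-1}^2.
N_0 = 4
N_1 = 4 + 4^2 = 20
So |H| = 20.
Each predicate of arity r yields |H|^r ground atoms (one per choice of an r-tuple from H):
  C: 20^2 = 400;  A: 20
Total ground atoms: 400 + 20 = 420.

420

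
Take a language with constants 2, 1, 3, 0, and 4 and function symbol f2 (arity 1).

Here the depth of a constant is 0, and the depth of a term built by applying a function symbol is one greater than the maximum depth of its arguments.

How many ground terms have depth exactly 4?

Let N_k count ground terms of depth at most k. Each non-constant term of depth ≤ k is some function symbol applied to depth-≤(k−1) arguments, giving N_k = 5 + N_{k-1}.
N_0 = 5
N_1 = 5 + 5 = 10
N_2 = 5 + 10 = 15
N_3 = 5 + 15 = 20
N_4 = 5 + 20 = 25
Terms of depth exactly 4: N_4 − N_3 = 25 − 20 = 5.

5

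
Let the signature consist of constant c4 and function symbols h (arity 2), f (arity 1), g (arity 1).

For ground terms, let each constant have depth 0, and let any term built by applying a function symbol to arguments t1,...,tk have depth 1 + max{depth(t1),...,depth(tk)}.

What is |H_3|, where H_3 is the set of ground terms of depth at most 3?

Let N_k count ground terms of depth at most k. Each non-constant term of depth ≤ k is some function symbol applied to depth-≤(k−1) arguments, giving N_k = 1 + N_{k-1}^2 + N_{k-1} + N_{k-1}.
N_0 = 1
N_1 = 1 + 1^2 + 1 + 1 = 4
N_2 = 1 + 4^2 + 4 + 4 = 25
N_3 = 1 + 25^2 + 25 + 25 = 676

676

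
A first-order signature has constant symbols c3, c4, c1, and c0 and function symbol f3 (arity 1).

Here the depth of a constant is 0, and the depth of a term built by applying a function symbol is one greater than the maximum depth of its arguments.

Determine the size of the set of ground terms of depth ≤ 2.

12

Write N_k for the number of ground terms of depth ≤ k. A term of depth ≤ k is either a constant or a function symbol applied to arguments of depth ≤ k−1, so N_k = 4 + N_{k-1}.
N_0 = 4
N_1 = 4 + 4 = 8
N_2 = 4 + 8 = 12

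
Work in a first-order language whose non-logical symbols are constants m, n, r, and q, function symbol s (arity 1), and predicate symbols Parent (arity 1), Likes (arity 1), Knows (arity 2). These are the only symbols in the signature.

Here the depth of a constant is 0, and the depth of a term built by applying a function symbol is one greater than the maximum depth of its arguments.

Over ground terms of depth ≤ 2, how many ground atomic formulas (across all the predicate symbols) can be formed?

First count ground terms of depth ≤ 2.
Write N_k for the number of ground terms of depth ≤ k. A term of depth ≤ k is either a constant or a function symbol applied to arguments of depth ≤ k−1, so N_k = 4 + N_{k-1}.
N_0 = 4
N_1 = 4 + 4 = 8
N_2 = 4 + 8 = 12
Explicitly: m, n, r, q, s(m), s(n), s(r), s(q), s(s(m)), s(s(n)), s(s(r)), s(s(q)).
So |H| = 12.
Each predicate of arity r yields |H|^r ground atoms (one per choice of an r-tuple from H):
  Parent: 12;  Likes: 12;  Knows: 12^2 = 144
Total ground atoms: 12 + 12 + 144 = 168.

168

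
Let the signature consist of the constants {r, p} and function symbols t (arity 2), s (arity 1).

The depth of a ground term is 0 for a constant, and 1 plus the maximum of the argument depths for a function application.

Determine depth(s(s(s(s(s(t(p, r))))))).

depth(t(p, r)) = 1 + max(0, 0) = 1
depth(s(t(p, r))) = 1 + depth(t(p, r)) = 1 + 1 = 2
depth(s(s(t(p, r)))) = 1 + depth(s(t(p, r))) = 1 + 2 = 3
depth(s(s(s(t(p, r))))) = 1 + depth(s(s(t(p, r)))) = 1 + 3 = 4
depth(s(s(s(s(t(p, r)))))) = 1 + depth(s(s(s(t(p, r))))) = 1 + 4 = 5
depth(s(s(s(s(s(t(p, r))))))) = 1 + depth(s(s(s(s(t(p, r)))))) = 1 + 5 = 6

6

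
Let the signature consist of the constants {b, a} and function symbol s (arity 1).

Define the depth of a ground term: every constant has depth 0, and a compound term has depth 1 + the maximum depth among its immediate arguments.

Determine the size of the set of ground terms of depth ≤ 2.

Let N_k = |{terms of depth ≤ k}|. Then N_0 = 2 and N_k = 2 + N_{k-1} for k ≥ 1 (one summand per function symbol, arity giving the exponent).
N_0 = 2
N_1 = 2 + 2 = 4
N_2 = 2 + 4 = 6

6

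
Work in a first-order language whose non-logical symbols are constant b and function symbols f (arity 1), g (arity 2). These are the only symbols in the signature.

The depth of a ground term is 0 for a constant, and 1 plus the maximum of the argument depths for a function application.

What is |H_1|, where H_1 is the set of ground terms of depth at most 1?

3

Let N_k = |{terms of depth ≤ k}|. Then N_0 = 1 and N_k = 1 + N_{k-1} + N_{k-1}^2 for k ≥ 1 (one summand per function symbol, arity giving the exponent).
N_0 = 1
N_1 = 1 + 1 + 1^2 = 3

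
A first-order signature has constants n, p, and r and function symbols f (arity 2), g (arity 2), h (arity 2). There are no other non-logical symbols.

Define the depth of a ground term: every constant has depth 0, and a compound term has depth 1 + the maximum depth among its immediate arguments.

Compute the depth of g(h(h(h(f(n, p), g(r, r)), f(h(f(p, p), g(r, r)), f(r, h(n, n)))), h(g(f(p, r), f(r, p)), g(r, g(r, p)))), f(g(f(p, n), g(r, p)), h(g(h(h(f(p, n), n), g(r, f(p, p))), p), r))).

7

depth(f(n, p)) = 1 + max(0, 0) = 1
depth(g(r, r)) = 1 + max(0, 0) = 1
depth(h(f(n, p), g(r, r))) = 1 + max(1, 1) = 2
depth(f(p, p)) = 1 + max(0, 0) = 1
depth(h(f(p, p), g(r, r))) = 1 + max(1, 1) = 2
depth(h(n, n)) = 1 + max(0, 0) = 1
depth(f(r, h(n, n))) = 1 + max(0, 1) = 2
depth(f(h(f(p, p), g(r, r)), f(r, h(n, n)))) = 1 + max(2, 2) = 3
depth(h(h(f(n, p), g(r, r)), f(h(f(p, p), g(r, r)), f(r, h(n, n))))) = 1 + max(2, 3) = 4
depth(f(p, r)) = 1 + max(0, 0) = 1
depth(f(r, p)) = 1 + max(0, 0) = 1
depth(g(f(p, r), f(r, p))) = 1 + max(1, 1) = 2
depth(g(r, p)) = 1 + max(0, 0) = 1
depth(g(r, g(r, p))) = 1 + max(0, 1) = 2
depth(h(g(f(p, r), f(r, p)), g(r, g(r, p)))) = 1 + max(2, 2) = 3
depth(h(h(h(f(n, p), g(r, r)), f(h(f(p, p), g(r, r)), f(r, h(n, n)))), h(g(f(p, r), f(r, p)), g(r, g(r, p))))) = 1 + max(4, 3) = 5
depth(f(p, n)) = 1 + max(0, 0) = 1
depth(g(f(p, n), g(r, p))) = 1 + max(1, 1) = 2
depth(h(f(p, n), n)) = 1 + max(1, 0) = 2
depth(g(r, f(p, p))) = 1 + max(0, 1) = 2
depth(h(h(f(p, n), n), g(r, f(p, p)))) = 1 + max(2, 2) = 3
depth(g(h(h(f(p, n), n), g(r, f(p, p))), p)) = 1 + max(3, 0) = 4
depth(h(g(h(h(f(p, n), n), g(r, f(p, p))), p), r)) = 1 + max(4, 0) = 5
depth(f(g(f(p, n), g(r, p)), h(g(h(h(f(p, n), n), g(r, f(p, p))), p), r))) = 1 + max(2, 5) = 6
depth(g(h(h(h(f(n, p), g(r, r)), f(h(f(p, p), g(r, r)), f(r, h(n, n)))), h(g(f(p, r), f(r, p)), g(r, g(r, p)))), f(g(f(p, n), g(r, p)), h(g(h(h(f(p, n), n), g(r, f(p, p))), p), r)))) = 1 + max(5, 6) = 7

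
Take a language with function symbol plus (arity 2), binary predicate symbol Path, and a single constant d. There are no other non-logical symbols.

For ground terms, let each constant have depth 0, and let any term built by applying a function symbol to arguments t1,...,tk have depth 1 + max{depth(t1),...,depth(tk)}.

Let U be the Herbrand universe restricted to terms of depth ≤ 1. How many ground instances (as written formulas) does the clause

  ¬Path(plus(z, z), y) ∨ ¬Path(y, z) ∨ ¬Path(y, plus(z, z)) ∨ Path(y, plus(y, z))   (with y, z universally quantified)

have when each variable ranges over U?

Ground terms of depth ≤ 1:
  Write N_k for the number of ground terms of depth ≤ k. A term of depth ≤ k is either a constant or a function symbol applied to arguments of depth ≤ k−1, so N_k = 1 + N_{k-1}^2.
  N_0 = 1
  N_1 = 1 + 1^2 = 2
So there are 2 ground terms available for substitution.
The clause has 2 distinct variables (y, z), each appearing in the body. In the free term algebra distinct substitutions yield syntactically distinct ground instances.
Number of ground instances = 2^2 = 4.

4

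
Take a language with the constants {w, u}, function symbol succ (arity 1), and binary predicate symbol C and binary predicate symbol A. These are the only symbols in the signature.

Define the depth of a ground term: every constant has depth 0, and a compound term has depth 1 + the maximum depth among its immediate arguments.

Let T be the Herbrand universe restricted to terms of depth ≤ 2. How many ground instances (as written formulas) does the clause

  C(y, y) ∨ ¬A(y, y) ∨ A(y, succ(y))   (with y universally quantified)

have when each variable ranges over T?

Ground terms of depth ≤ 2:
  Count level by level. With function symbols succ/1, the terms of depth ≤ k are the 2 constants together with each function applied to depth-≤(k−1) tuples, so N_k = 2 + N_{k-1}.
  N_0 = 2
  N_1 = 2 + 2 = 4
  N_2 = 2 + 4 = 6
  Explicitly: w, u, succ(w), succ(u), succ(succ(w)), succ(succ(u)).
So there are 6 ground terms available for substitution.
The body mentions the single quantified variable y; since ground terms form a free algebra, no two substitutions collapse to the same formula.
Number of ground instances = 6.

6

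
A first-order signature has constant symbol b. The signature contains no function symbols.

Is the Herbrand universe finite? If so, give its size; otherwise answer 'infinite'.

There are no function symbols, so the only ground term is the single constant.
The Herbrand universe is {b}, finite with 1 element.

1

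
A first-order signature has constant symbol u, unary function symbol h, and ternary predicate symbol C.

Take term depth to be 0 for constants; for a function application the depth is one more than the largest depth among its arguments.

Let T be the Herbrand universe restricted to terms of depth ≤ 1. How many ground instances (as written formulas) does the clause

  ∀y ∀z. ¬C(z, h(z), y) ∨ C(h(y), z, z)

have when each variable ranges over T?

4

Ground terms of depth ≤ 1:
  Let N_k count ground terms of depth at most k. Each non-constant term of depth ≤ k is some function symbol applied to depth-≤(k−1) arguments, giving N_k = 1 + N_{k-1}.
  N_0 = 1
  N_1 = 1 + 1 = 2
  Explicitly: u, h(u).
So there are 2 ground terms available for substitution.
The clause has 2 distinct variables (y, z), each appearing in the body. In the free term algebra distinct substitutions yield syntactically distinct ground instances.
Number of ground instances = 2^2 = 4.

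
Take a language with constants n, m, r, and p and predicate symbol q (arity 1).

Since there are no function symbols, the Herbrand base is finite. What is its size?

4

With no function symbols, the Herbrand universe is just the 4 constants.
Ground atoms per predicate: q: 4.
Herbrand base size = 4 = 4.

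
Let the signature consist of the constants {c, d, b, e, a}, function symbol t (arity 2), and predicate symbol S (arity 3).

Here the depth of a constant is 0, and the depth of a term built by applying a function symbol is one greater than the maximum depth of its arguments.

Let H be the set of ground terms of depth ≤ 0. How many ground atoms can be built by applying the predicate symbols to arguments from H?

125

First count ground terms of depth ≤ 0.
Count level by level. With function symbols t/2, the terms of depth ≤ k are the 5 constants together with each function applied to depth-≤(k−1) tuples, so N_k = 5 + N_{k-1}^2.
N_0 = 5
Explicitly: c, d, b, e, a.
So |H| = 5.
A ground atom is a predicate applied to a tuple of terms from H, so the count is the sum over predicates of |H|^arity:
  S: 5^3 = 125
Total ground atoms: 125.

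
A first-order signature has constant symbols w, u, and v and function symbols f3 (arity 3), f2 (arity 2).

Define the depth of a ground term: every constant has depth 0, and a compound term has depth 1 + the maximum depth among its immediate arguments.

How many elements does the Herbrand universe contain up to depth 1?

39

Count level by level. With function symbols f3/3, f2/2, the terms of depth ≤ k are the 3 constants together with each function applied to depth-≤(k−1) tuples, so N_k = 3 + N_{k-1}^3 + N_{k-1}^2.
N_0 = 3
N_1 = 3 + 3^3 + 3^2 = 39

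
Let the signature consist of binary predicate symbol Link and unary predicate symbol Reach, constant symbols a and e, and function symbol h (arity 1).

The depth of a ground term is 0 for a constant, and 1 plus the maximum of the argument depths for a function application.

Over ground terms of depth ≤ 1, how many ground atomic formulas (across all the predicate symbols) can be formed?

20

First count ground terms of depth ≤ 1.
Count level by level. With function symbols h/1, the terms of depth ≤ k are the 2 constants together with each function applied to depth-≤(k−1) tuples, so N_k = 2 + N_{k-1}.
N_0 = 2
N_1 = 2 + 2 = 4
So |H| = 4.
Each predicate of arity r yields |H|^r ground atoms (one per choice of an r-tuple from H):
  Link: 4^2 = 16;  Reach: 4
Total ground atoms: 16 + 4 = 20.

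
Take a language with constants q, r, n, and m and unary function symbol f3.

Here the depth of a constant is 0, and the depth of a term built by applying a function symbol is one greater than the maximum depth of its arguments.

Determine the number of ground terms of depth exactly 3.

4

Let N_k count ground terms of depth at most k. Each non-constant term of depth ≤ k is some function symbol applied to depth-≤(k−1) arguments, giving N_k = 4 + N_{k-1}.
N_0 = 4
N_1 = 4 + 4 = 8
N_2 = 4 + 8 = 12
N_3 = 4 + 12 = 16
Terms of depth exactly 3: N_3 − N_2 = 16 − 12 = 4.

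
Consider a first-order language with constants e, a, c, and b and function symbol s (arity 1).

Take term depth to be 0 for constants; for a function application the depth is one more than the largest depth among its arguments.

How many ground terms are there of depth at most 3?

16

Let N_k = |{terms of depth ≤ k}|. Then N_0 = 4 and N_k = 4 + N_{k-1} for k ≥ 1 (one summand per function symbol, arity giving the exponent).
N_0 = 4
N_1 = 4 + 4 = 8
N_2 = 4 + 8 = 12
N_3 = 4 + 12 = 16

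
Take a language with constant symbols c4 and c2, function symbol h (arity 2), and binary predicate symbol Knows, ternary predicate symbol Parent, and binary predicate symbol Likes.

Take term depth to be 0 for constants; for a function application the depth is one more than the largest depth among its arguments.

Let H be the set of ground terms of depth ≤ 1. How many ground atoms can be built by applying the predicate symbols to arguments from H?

288

First count ground terms of depth ≤ 1.
Let N_k = |{terms of depth ≤ k}|. Then N_0 = 2 and N_k = 2 + N_{k-1}^2 for k ≥ 1 (one summand per function symbol, arity giving the exponent).
N_0 = 2
N_1 = 2 + 2^2 = 6
So |H| = 6.
Ground atoms are formed by filling each argument slot of a predicate with a term from H, so an r-ary predicate gives |H|^r atoms:
  Knows: 6^2 = 36;  Parent: 6^3 = 216;  Likes: 6^2 = 36
Total ground atoms: 36 + 216 + 36 = 288.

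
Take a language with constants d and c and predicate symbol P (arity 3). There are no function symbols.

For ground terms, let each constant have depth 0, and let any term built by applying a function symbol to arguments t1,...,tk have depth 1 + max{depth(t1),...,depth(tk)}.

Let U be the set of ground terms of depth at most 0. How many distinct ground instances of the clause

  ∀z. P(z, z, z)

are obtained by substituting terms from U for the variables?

Ground terms of depth ≤ 0:
  With no function symbols every ground term is a constant, so there are exactly 2 ground terms at every depth bound.
  N_0 = 2
  Explicitly: d, c.
So there are 2 ground terms available for substitution.
The body mentions the single quantified variable z; since ground terms form a free algebra, no two substitutions collapse to the same formula.
Number of ground instances = 2.

2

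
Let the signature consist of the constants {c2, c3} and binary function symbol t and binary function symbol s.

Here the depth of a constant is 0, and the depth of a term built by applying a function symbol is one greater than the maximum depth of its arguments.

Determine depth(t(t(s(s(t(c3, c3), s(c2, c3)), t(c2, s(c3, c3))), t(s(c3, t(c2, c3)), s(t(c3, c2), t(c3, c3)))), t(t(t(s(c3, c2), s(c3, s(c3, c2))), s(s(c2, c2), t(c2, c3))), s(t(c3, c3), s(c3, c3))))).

6

depth(t(c3, c3)) = 1 + max(0, 0) = 1
depth(s(c2, c3)) = 1 + max(0, 0) = 1
depth(s(t(c3, c3), s(c2, c3))) = 1 + max(1, 1) = 2
depth(s(c3, c3)) = 1 + max(0, 0) = 1
depth(t(c2, s(c3, c3))) = 1 + max(0, 1) = 2
depth(s(s(t(c3, c3), s(c2, c3)), t(c2, s(c3, c3)))) = 1 + max(2, 2) = 3
depth(t(c2, c3)) = 1 + max(0, 0) = 1
depth(s(c3, t(c2, c3))) = 1 + max(0, 1) = 2
depth(t(c3, c2)) = 1 + max(0, 0) = 1
depth(s(t(c3, c2), t(c3, c3))) = 1 + max(1, 1) = 2
depth(t(s(c3, t(c2, c3)), s(t(c3, c2), t(c3, c3)))) = 1 + max(2, 2) = 3
depth(t(s(s(t(c3, c3), s(c2, c3)), t(c2, s(c3, c3))), t(s(c3, t(c2, c3)), s(t(c3, c2), t(c3, c3))))) = 1 + max(3, 3) = 4
depth(s(c3, c2)) = 1 + max(0, 0) = 1
depth(s(c3, s(c3, c2))) = 1 + max(0, 1) = 2
depth(t(s(c3, c2), s(c3, s(c3, c2)))) = 1 + max(1, 2) = 3
depth(s(c2, c2)) = 1 + max(0, 0) = 1
depth(s(s(c2, c2), t(c2, c3))) = 1 + max(1, 1) = 2
depth(t(t(s(c3, c2), s(c3, s(c3, c2))), s(s(c2, c2), t(c2, c3)))) = 1 + max(3, 2) = 4
depth(s(t(c3, c3), s(c3, c3))) = 1 + max(1, 1) = 2
depth(t(t(t(s(c3, c2), s(c3, s(c3, c2))), s(s(c2, c2), t(c2, c3))), s(t(c3, c3), s(c3, c3)))) = 1 + max(4, 2) = 5
depth(t(t(s(s(t(c3, c3), s(c2, c3)), t(c2, s(c3, c3))), t(s(c3, t(c2, c3)), s(t(c3, c2), t(c3, c3)))), t(t(t(s(c3, c2), s(c3, s(c3, c2))), s(s(c2, c2), t(c2, c3))), s(t(c3, c3), s(c3, c3))))) = 1 + max(4, 5) = 6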